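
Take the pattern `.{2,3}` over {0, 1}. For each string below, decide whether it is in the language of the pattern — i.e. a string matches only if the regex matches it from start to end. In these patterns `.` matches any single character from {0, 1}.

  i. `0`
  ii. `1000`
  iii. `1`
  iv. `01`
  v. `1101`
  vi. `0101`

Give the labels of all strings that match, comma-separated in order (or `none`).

i → no match
ii → no match
iii → no match
iv → match
v → no match
vi → no match

iv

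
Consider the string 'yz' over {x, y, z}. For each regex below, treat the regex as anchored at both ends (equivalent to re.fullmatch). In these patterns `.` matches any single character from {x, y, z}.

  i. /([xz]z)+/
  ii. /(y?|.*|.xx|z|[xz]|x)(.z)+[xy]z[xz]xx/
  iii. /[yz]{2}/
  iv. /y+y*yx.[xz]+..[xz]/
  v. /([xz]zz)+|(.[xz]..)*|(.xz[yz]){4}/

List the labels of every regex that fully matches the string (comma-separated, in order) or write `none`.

iii

i → no match
ii → no match — must end with 'xx'
iii → match
iv → no match
v → no match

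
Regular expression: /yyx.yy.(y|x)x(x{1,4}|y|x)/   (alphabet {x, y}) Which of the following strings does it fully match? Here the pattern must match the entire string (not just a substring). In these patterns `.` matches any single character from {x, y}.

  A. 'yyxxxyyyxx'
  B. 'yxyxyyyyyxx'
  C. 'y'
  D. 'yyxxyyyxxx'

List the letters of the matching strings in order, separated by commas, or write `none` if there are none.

A → no match
B → no match — must start with 'yyx'
C → no match — must start with 'yyx'
D → match

D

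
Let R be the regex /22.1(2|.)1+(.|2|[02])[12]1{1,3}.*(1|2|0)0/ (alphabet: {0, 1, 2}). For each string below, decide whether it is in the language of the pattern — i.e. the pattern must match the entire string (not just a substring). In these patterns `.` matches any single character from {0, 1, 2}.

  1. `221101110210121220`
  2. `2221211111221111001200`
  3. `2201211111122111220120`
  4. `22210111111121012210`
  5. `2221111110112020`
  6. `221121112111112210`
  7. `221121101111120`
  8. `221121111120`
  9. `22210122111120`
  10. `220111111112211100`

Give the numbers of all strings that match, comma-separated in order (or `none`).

1, 2, 3, 4, 5, 6, 7, 8, 9, 10

1 → match
2 → match
3 → match
4 → match
5 → match
6 → match
7 → match
8 → match
9 → match
10 → match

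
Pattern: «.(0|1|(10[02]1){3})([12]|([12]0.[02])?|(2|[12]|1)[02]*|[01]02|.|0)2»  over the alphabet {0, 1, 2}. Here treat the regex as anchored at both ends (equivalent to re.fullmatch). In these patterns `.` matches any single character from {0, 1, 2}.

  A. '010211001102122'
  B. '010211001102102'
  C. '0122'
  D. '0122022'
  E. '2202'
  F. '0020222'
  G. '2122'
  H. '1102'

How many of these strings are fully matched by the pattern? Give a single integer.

7

A → match
B → match
C → match
D → match
E → no match
F → match
G → match
H → match
Total matched: 7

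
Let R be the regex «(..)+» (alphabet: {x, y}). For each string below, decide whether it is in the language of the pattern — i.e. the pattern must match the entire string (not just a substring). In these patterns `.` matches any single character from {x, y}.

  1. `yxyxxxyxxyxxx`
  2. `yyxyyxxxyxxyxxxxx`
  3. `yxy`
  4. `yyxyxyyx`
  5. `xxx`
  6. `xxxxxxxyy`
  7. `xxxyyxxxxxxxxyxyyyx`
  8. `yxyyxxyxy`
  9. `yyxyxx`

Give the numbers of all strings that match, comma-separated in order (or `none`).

4, 9

1 → no match
2 → no match
3 → no match
4 → match
5 → no match
6 → no match
7 → no match
8 → no match
9 → match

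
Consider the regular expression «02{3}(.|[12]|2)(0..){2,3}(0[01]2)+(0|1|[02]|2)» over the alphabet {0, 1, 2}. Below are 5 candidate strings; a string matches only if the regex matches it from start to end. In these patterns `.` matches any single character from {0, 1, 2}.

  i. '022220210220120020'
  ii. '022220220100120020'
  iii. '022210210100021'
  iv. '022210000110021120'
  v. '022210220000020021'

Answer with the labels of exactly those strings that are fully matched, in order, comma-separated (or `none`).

i → match
ii → match
iii → match
iv → no match
v → match

i, ii, iii, v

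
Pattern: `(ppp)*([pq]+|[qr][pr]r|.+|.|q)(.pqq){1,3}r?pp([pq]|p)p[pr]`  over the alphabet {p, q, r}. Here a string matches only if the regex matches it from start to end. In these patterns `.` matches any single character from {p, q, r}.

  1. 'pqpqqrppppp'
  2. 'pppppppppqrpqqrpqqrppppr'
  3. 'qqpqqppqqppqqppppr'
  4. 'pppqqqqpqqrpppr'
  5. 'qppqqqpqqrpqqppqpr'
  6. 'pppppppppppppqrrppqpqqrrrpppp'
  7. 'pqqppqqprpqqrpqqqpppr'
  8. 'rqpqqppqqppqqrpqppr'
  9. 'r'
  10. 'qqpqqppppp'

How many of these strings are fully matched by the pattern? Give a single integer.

1 → match
2 → match
3 → match
4 → no match
5 → match
6 → no match
7 → no match
8 → no match
9 → no match
10 → match
Total matched: 5

5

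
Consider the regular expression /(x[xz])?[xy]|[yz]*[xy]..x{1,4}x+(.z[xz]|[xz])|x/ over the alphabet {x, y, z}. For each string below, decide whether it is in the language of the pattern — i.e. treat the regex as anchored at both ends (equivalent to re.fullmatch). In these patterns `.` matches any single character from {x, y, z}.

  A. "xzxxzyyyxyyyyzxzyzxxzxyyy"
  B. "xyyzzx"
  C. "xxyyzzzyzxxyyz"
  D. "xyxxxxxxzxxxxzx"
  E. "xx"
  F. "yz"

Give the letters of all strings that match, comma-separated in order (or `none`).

none

A → no match
B. "xyyzzx" → no match
C → no match
D → no match
E. "xx" → no match
F. "yz" → no match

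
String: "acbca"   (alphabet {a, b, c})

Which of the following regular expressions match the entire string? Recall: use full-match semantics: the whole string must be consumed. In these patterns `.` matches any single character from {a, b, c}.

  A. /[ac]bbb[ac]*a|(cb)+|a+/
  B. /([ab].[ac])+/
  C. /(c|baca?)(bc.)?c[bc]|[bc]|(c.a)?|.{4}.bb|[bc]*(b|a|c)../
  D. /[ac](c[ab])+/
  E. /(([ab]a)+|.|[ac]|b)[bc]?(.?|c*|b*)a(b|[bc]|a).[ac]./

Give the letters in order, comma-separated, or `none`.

D

A → no match
B → no match
C → no match
D → match
E → no match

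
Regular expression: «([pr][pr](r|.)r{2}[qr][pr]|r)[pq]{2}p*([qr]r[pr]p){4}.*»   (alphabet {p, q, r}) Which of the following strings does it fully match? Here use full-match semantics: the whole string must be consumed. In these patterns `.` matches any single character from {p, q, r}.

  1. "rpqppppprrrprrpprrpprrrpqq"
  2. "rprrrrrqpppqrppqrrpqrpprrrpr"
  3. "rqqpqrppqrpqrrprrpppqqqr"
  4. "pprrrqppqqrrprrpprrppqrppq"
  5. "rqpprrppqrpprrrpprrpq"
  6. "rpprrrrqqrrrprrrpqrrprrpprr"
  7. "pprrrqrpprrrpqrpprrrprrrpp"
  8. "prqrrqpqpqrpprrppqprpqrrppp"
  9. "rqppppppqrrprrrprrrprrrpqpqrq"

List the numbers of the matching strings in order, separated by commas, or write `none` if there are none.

1, 2, 4, 6, 7, 9

1 → match
2 → match
3 → no match
4 → match
5 → no match
6 → match
7 → match
8 → no match
9 → match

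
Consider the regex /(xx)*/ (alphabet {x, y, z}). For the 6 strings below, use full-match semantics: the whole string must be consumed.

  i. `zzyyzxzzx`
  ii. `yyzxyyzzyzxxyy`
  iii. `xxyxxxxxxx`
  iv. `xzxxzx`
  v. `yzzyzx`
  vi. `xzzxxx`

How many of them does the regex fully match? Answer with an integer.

i → no match
ii → no match
iii → no match
iv → no match
v → no match
vi → no match
Total matched: 0

0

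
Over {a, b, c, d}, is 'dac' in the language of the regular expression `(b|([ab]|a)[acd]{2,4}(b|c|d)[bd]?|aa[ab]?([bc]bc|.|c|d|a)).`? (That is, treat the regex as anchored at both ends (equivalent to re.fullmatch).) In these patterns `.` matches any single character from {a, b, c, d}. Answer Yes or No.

No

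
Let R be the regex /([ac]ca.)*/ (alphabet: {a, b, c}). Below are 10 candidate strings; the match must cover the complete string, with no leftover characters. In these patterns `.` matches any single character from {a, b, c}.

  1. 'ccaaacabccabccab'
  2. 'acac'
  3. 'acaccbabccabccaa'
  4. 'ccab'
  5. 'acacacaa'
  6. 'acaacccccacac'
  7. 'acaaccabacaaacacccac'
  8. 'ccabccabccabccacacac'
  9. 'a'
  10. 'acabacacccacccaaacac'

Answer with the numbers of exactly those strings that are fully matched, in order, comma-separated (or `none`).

1 → match
2 → match
3 → no match
4 → match
5 → match
6 → no match
7 → match
8 → match
9 → no match
10 → match

1, 2, 4, 5, 7, 8, 10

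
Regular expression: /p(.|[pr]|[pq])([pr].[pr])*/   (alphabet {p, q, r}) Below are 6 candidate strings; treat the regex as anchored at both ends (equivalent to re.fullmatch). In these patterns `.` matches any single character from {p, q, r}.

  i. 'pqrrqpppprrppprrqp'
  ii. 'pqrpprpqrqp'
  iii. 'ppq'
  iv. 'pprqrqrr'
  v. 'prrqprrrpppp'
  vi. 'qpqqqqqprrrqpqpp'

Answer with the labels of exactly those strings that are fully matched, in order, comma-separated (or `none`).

none

i → no match
ii → no match
iii → no match
iv → no match
v → no match
vi → no match — must start with 'p'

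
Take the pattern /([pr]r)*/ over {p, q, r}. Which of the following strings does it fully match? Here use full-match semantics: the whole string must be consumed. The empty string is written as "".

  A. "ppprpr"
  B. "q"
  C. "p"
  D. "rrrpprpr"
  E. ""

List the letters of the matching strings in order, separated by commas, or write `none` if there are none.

A → no match
B → no match
C → no match
D → no match
E → match

E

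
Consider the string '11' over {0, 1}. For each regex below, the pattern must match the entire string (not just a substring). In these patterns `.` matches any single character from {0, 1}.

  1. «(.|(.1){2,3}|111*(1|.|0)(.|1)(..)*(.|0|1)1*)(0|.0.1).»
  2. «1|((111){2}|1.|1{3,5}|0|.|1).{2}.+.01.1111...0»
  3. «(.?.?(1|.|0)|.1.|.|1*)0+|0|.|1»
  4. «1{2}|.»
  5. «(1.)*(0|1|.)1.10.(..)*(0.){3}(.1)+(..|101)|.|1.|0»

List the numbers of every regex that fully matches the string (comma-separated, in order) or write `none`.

4, 5

1 → no match
2 → no match
3 → no match
4 → match
5 → match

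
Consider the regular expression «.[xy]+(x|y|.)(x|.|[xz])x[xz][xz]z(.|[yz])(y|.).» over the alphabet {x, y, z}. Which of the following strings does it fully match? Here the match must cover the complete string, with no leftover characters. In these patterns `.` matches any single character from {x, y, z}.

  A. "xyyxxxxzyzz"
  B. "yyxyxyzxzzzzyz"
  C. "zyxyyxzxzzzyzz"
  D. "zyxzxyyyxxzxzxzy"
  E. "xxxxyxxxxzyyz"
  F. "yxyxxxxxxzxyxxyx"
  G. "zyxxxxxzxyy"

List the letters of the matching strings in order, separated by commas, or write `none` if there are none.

A, B, C, E, G

A → match
B → match
C → match
D → no match
E → match
F → no match
G → match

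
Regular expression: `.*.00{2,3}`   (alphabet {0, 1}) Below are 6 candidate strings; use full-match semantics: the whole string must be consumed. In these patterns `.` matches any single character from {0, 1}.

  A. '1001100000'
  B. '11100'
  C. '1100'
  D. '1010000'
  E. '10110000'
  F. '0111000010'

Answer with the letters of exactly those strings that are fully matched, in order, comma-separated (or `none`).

A, D, E

A → match
B → no match
C → no match
D → match
E → match
F → no match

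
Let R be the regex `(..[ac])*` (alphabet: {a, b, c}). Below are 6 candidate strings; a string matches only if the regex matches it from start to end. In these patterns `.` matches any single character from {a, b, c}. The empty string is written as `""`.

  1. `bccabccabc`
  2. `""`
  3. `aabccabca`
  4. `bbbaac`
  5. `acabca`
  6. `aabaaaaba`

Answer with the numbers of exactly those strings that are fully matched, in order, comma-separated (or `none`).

2, 5

1 → no match
2 → match
3 → no match
4 → no match
5 → match
6 → no match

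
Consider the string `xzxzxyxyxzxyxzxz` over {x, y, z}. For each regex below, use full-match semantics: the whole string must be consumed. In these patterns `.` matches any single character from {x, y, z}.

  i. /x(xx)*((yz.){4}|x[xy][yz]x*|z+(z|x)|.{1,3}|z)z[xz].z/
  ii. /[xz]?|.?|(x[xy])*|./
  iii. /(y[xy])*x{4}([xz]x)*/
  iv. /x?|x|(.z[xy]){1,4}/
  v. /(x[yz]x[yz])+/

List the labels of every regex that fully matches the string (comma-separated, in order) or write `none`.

v

i → no match
ii → no match
iii → no match
iv → no match
v → match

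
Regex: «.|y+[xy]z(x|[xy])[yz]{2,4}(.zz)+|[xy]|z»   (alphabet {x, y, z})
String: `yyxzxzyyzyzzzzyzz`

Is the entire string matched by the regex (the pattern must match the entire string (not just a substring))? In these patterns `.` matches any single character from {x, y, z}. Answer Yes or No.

No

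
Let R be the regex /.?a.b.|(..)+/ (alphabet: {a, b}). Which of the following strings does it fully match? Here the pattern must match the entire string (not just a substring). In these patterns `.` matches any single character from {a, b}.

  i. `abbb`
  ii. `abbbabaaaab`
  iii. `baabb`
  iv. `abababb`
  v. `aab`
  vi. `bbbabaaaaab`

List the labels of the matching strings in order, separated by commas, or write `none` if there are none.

i → match
ii → no match
iii → match
iv → no match
v → no match
vi → no match

i, iii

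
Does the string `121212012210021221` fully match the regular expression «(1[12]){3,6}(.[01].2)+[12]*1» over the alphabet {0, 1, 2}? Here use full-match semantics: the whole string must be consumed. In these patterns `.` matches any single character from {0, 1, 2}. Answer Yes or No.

Yes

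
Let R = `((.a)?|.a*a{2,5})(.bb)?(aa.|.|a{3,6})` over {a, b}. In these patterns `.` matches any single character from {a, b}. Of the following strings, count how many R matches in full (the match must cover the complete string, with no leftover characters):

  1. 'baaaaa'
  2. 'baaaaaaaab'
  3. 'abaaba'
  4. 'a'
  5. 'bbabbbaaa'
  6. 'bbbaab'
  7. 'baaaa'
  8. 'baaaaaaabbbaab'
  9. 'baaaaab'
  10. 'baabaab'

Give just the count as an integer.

7

1. 'baaaaa' → match
2. 'baaaaaaaab' → match
3. 'abaaba' → no match
4. 'a' → match
5. 'bbabbbaaa' → no match
6. 'bbbaab' → match
7. 'baaaa' → match
8 → match
9. 'baaaaab' → match
10. 'baabaab' → no match
Total matched: 7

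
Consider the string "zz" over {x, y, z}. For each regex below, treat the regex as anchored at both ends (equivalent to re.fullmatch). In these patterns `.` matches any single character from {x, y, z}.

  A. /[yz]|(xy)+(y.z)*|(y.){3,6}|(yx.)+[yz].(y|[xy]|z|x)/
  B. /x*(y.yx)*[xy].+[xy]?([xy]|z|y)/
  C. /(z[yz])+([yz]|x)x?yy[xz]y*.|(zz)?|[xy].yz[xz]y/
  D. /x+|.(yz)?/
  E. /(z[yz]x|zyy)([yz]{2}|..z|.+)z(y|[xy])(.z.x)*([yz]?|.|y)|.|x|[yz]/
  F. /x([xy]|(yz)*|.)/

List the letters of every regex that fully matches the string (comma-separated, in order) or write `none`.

A → no match
B → no match
C → match
D → no match
E → no match
F → no match — must start with "x"

C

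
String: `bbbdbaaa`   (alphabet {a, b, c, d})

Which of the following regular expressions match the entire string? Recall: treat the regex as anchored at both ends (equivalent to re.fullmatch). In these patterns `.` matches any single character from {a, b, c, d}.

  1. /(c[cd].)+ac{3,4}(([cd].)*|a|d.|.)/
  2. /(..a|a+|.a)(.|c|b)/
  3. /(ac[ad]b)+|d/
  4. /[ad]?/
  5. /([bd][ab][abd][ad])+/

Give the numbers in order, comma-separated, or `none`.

5

1 → no match — must start with `c`
2 → no match
3 → no match
4 → no match
5 → match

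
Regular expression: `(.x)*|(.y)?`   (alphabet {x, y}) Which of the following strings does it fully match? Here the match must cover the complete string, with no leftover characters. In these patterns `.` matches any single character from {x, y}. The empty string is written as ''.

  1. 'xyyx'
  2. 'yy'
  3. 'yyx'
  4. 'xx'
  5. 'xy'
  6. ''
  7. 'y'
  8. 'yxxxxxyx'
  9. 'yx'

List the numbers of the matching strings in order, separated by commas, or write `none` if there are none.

2, 4, 5, 6, 8, 9

1 → no match
2 → match
3 → no match
4 → match
5 → match
6 → match
7 → no match
8 → match
9 → match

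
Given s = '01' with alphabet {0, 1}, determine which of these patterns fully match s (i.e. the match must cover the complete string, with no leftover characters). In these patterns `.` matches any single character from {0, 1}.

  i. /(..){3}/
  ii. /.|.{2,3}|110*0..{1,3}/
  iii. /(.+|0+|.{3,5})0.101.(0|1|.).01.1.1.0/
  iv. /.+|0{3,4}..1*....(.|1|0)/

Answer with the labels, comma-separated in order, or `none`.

i → no match
ii → match
iii → no match — must end with '0'
iv → match

ii, iv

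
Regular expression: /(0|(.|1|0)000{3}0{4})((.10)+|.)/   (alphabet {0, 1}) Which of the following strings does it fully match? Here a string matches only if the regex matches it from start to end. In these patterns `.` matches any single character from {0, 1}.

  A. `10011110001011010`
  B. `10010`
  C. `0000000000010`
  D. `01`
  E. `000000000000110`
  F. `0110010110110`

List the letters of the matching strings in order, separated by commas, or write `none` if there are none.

A → no match
B → no match
C → match
D → match
E → no match
F → match

C, D, F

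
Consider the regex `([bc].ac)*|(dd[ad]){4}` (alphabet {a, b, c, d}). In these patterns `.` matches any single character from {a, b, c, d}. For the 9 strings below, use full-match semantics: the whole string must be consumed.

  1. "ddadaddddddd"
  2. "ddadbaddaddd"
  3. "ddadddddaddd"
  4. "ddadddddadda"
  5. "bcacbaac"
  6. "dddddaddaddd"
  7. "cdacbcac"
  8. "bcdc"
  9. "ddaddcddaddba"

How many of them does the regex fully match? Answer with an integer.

5

1 → no match
2 → no match
3 → match
4 → match
5 → match
6 → match
7 → match
8 → no match
9 → no match
Total matched: 5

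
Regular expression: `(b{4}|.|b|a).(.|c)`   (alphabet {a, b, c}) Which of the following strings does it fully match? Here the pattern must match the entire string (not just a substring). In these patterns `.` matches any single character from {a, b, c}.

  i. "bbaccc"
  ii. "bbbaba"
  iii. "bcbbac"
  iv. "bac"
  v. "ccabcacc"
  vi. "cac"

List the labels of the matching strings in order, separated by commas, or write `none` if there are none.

iv, vi

i → no match
ii → no match
iii → no match
iv → match
v → no match
vi → match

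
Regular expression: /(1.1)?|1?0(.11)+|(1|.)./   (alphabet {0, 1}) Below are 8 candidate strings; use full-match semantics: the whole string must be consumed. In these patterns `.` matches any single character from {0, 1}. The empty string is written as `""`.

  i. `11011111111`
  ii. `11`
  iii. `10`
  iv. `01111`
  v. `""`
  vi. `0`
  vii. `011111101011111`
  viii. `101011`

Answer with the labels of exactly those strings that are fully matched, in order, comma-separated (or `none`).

i → no match
ii → match
iii → match
iv → no match
v → match
vi → no match
vii → no match
viii → no match

ii, iii, v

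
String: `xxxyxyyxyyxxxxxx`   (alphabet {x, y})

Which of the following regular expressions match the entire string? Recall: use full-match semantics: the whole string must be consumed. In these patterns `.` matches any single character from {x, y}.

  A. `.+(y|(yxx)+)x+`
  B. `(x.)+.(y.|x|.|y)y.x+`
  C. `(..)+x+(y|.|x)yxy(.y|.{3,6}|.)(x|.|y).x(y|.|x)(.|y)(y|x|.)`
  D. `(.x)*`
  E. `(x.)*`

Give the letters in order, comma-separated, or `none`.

A, B, C

A → match
B → match
C → match
D → no match
E → no match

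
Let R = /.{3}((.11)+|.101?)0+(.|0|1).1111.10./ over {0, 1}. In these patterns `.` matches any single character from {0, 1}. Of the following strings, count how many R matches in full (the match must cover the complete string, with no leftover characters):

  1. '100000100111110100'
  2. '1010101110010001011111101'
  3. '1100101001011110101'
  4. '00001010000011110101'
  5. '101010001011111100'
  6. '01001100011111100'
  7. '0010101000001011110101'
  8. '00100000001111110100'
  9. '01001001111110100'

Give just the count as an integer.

6

1 → no match
2 → no match
3 → match
4 → match
5 → match
6 → match
7 → match
8 → no match
9 → match
Total matched: 6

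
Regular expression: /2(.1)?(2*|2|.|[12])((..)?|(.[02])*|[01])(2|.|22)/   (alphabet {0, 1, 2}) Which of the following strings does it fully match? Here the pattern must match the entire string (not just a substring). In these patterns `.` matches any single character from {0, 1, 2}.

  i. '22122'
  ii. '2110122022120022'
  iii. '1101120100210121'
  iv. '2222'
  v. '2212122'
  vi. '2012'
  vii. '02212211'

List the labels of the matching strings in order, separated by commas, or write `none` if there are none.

i. '22122' → match
ii → match
iii → no match — must start with '2'
iv. '2222' → match
v. '2212122' → match
vi. '2012' → match
vii. '02212211' → no match — must start with '2'

i, ii, iv, v, vi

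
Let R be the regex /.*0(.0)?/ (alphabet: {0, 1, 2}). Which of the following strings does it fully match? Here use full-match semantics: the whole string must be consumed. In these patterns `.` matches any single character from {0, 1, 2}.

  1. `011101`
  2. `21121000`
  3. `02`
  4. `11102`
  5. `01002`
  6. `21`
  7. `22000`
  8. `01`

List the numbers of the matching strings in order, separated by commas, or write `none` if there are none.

1 → no match
2 → match
3 → no match
4 → no match
5 → no match
6 → no match
7 → match
8 → no match

2, 7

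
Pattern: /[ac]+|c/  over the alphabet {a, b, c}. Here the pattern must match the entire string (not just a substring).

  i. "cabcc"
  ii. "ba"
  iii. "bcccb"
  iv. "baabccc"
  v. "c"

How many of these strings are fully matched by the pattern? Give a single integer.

1

i → no match
ii → no match
iii → no match
iv → no match
v → match
Total matched: 1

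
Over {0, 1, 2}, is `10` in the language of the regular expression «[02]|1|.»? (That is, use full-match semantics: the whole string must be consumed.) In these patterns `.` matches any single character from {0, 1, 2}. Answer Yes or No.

No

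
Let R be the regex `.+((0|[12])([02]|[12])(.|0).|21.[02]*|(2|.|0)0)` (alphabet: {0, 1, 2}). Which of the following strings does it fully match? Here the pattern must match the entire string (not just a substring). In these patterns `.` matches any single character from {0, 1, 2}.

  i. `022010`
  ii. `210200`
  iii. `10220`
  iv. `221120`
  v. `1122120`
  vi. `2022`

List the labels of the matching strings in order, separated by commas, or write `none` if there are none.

i, ii, iii, iv, v

i → match
ii → match
iii → match
iv → match
v → match
vi → no match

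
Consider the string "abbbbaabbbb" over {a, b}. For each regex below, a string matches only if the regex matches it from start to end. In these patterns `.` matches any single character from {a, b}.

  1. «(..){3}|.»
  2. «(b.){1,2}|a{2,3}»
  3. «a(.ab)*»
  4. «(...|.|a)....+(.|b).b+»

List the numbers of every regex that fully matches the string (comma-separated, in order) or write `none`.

4

1 → no match
2 → no match
3 → no match
4 → match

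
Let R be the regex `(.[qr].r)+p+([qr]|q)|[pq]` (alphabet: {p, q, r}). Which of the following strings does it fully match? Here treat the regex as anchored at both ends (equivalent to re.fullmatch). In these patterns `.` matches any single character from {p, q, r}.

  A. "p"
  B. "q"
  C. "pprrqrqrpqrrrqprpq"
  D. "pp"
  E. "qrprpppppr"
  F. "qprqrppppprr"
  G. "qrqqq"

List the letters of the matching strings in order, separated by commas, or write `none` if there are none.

A, B, E

A → match
B → match
C → no match
D → no match
E → match
F → no match
G → no match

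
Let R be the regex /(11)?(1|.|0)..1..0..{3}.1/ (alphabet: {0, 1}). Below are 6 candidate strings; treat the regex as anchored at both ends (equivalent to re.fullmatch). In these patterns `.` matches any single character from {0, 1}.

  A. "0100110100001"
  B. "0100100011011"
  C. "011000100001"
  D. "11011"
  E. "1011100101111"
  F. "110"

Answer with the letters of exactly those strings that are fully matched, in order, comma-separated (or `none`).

A → no match
B → no match
C. "011000100001" → no match
D. "11011" → no match
E → match
F. "110" → no match — must end with "1"

E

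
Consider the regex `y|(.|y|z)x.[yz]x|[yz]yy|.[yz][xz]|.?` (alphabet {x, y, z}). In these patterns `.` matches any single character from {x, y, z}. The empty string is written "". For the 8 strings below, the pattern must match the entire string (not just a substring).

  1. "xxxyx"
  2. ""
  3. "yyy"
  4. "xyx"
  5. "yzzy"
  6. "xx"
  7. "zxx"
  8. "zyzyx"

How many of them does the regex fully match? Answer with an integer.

1 → match
2 → match
3 → match
4 → match
5 → no match
6 → no match
7 → no match
8 → no match
Total matched: 4

4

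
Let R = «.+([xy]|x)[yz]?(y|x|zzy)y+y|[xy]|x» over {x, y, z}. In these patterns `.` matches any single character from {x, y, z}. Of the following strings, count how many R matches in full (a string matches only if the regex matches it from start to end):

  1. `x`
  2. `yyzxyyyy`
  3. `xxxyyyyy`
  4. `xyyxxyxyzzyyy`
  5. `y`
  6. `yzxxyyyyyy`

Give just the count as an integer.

1 → match
2 → match
3 → match
4 → match
5 → match
6 → match
Total matched: 6

6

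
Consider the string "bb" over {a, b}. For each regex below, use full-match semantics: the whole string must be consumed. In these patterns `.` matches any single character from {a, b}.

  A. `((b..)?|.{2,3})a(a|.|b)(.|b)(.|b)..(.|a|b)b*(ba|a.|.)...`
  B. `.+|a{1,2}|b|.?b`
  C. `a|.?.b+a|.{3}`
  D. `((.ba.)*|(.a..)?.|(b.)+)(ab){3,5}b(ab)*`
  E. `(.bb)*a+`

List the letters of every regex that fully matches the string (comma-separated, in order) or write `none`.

B

A → no match
B → match
C → no match
D → no match
E → no match — must end with "a"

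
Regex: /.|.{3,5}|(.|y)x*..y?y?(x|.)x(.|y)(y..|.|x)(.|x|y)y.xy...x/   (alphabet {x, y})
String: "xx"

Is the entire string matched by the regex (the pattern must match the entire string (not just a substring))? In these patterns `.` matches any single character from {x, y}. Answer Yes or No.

No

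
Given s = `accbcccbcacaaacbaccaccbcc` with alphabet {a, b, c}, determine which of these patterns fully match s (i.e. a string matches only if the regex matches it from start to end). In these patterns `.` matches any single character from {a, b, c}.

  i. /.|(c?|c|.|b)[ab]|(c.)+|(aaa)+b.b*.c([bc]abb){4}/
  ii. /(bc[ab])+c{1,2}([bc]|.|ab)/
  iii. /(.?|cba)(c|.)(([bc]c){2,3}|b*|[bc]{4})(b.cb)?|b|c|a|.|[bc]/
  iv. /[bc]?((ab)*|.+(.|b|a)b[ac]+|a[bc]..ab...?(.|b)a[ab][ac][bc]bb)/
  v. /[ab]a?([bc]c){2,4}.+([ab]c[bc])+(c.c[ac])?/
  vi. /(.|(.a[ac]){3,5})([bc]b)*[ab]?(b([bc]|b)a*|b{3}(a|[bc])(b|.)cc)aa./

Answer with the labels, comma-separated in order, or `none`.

i → no match
ii → no match — must start with `bc`
iii → no match
iv → match
v → match
vi → no match

iv, v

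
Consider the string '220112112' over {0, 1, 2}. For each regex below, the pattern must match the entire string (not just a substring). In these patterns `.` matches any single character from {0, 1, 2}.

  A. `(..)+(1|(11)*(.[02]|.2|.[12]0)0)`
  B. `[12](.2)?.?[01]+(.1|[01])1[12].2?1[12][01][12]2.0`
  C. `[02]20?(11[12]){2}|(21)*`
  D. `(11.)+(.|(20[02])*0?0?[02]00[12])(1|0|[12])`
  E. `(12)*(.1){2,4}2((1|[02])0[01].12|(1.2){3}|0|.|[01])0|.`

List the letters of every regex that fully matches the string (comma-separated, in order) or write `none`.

A → no match
B → no match — must end with '0'
C → match
D → no match — must start with '11'
E → no match

C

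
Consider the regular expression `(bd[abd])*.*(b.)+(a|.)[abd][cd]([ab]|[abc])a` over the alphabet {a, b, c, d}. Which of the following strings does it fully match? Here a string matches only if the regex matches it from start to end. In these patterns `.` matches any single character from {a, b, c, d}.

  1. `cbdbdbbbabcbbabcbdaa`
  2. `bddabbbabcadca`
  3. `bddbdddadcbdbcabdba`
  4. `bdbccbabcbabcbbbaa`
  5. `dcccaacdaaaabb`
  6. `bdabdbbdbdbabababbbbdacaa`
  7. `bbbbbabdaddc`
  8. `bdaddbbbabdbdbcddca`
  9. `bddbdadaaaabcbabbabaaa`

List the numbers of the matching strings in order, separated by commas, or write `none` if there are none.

1 → no match
2 → no match
3 → match
4 → no match
5 → no match — must end with `a`
6 → match
7 → no match — must end with `a`
8 → no match
9 → no match

3, 6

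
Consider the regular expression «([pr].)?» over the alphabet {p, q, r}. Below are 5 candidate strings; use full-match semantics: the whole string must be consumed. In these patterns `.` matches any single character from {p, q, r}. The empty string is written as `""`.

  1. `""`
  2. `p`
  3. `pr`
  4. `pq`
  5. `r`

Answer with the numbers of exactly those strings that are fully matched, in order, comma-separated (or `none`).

1, 3, 4

1 → match
2 → no match
3 → match
4 → match
5 → no match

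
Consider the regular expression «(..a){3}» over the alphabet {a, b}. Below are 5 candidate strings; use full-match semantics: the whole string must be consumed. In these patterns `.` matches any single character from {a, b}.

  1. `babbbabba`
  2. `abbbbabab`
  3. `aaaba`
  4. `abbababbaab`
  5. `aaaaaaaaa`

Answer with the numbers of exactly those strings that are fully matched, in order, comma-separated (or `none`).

5

1 → no match
2 → no match — must end with `a`
3 → no match
4 → no match — must end with `a`
5 → match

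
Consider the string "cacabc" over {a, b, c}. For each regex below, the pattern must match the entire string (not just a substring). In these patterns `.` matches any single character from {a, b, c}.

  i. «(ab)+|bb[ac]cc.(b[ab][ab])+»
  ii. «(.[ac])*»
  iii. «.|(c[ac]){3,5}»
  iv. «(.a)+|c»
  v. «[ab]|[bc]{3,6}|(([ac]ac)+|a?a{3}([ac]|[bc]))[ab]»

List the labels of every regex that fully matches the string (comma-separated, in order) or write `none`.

ii

i → no match
ii → match
iii → no match
iv → no match
v → no match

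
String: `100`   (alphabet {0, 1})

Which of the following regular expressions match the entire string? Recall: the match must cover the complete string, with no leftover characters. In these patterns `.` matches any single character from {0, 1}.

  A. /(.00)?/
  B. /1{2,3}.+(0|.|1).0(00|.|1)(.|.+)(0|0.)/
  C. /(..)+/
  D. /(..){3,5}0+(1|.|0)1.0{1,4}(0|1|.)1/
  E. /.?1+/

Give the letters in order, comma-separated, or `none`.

A

A → match
B → no match
C → no match
D → no match — must end with `1`
E → no match — must end with `1`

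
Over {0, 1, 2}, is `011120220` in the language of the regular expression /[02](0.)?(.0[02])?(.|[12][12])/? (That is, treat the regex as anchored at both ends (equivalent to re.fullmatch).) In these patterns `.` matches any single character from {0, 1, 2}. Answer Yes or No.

No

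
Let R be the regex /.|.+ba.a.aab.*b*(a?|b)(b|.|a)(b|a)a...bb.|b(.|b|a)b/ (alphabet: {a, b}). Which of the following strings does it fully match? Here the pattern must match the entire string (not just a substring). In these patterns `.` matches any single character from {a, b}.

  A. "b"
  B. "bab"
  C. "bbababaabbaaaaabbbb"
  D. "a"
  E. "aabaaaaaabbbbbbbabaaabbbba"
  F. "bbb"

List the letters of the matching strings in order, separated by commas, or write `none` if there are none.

A, B, C, D, E, F

A → match
B → match
C → match
D → match
E → match
F → match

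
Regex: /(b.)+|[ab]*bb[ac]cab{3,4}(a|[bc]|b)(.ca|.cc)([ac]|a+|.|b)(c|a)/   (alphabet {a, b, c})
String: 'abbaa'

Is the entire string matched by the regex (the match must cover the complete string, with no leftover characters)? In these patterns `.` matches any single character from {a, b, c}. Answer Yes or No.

No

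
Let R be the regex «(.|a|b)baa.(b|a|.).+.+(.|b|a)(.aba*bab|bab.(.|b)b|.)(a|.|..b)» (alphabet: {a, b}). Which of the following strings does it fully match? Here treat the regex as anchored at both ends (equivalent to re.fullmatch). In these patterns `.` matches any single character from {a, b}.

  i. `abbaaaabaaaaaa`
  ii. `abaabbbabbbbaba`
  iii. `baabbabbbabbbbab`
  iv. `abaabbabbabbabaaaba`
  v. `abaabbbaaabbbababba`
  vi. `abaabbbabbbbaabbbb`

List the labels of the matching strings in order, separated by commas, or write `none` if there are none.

ii, iv, v, vi

i → no match
ii → match
iii → no match
iv → match
v → match
vi → match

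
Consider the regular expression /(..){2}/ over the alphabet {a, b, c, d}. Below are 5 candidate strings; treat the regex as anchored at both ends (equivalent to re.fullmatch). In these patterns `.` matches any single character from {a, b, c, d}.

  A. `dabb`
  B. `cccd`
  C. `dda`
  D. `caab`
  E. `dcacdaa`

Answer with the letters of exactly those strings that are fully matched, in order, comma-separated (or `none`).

A. `dabb` → match
B. `cccd` → match
C. `dda` → no match
D. `caab` → match
E. `dcacdaa` → no match

A, B, D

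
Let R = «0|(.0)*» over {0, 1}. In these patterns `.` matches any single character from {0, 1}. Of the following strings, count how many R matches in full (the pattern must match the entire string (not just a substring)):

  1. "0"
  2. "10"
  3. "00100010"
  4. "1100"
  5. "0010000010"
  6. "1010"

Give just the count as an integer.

1. "0" → match
2. "10" → match
3. "00100010" → match
4. "1100" → no match
5. "0010000010" → match
6. "1010" → match
Total matched: 5

5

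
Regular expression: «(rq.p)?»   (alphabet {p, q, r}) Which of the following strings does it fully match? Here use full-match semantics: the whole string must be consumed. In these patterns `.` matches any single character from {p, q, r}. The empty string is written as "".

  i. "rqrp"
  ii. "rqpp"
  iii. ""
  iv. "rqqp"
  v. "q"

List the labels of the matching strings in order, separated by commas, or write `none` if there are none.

i → match
ii → match
iii → match
iv → match
v → no match

i, ii, iii, iv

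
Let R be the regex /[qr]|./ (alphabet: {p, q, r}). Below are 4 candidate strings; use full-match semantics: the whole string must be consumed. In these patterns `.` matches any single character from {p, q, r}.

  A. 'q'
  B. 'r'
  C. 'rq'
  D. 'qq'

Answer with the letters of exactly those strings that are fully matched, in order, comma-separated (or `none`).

A, B

A. 'q' → match
B. 'r' → match
C. 'rq' → no match
D. 'qq' → no match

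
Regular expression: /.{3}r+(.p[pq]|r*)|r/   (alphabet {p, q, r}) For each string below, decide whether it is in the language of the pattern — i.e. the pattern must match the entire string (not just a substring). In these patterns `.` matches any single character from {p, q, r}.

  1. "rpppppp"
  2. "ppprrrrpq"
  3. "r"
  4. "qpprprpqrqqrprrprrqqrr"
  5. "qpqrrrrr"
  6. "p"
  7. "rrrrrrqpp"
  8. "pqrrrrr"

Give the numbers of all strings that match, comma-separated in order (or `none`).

2, 3, 5, 7, 8

1 → no match
2 → match
3 → match
4 → no match
5 → match
6 → no match
7 → match
8 → match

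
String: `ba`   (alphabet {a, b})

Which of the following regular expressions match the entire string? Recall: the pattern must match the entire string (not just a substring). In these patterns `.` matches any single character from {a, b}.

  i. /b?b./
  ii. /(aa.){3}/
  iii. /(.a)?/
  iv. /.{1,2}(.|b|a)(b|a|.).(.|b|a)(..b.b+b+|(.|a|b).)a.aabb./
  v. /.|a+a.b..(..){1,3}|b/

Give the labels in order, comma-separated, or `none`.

i, iii

i → match
ii → no match — must start with `aa`
iii → match
iv → no match
v → no match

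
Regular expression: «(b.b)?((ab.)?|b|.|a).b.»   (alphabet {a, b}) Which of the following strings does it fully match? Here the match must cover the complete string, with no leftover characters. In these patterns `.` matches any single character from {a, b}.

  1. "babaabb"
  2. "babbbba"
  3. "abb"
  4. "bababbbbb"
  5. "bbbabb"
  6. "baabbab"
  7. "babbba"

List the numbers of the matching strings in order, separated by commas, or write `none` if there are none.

1 → match
2 → match
3 → match
4 → match
5 → match
6 → no match
7 → match

1, 2, 3, 4, 5, 7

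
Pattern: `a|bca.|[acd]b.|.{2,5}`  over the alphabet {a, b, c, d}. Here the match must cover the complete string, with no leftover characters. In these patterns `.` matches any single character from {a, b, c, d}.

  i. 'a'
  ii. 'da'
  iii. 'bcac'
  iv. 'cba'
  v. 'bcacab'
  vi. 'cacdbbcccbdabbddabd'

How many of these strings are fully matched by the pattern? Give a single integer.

i. 'a' → match
ii. 'da' → match
iii. 'bcac' → match
iv. 'cba' → match
v. 'bcacab' → no match
vi → no match
Total matched: 4

4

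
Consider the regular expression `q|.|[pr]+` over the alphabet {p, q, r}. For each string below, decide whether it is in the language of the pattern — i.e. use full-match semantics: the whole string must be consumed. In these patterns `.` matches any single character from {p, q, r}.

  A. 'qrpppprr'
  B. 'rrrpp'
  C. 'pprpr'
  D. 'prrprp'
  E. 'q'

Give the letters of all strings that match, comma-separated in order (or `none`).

B, C, D, E

A → no match
B → match
C → match
D → match
E → match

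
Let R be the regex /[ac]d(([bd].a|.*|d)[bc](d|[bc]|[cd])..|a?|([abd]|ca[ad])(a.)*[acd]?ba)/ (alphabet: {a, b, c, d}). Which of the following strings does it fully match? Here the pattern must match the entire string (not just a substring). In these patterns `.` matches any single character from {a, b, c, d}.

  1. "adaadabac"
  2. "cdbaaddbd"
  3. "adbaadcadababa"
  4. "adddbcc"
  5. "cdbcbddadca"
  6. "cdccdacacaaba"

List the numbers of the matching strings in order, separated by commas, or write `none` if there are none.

none

1 → no match
2 → no match
3 → no match
4 → no match
5 → no match
6 → no match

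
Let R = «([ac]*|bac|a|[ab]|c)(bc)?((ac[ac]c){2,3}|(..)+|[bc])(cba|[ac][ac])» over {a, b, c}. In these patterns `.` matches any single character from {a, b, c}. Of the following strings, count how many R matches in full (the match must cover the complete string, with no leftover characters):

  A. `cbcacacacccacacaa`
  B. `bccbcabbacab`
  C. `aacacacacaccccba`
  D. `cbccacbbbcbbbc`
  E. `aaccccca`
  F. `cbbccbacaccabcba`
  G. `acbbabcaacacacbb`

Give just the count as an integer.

4

A → match
B → no match
C → match
D → no match
E → match
F → match
G → no match
Total matched: 4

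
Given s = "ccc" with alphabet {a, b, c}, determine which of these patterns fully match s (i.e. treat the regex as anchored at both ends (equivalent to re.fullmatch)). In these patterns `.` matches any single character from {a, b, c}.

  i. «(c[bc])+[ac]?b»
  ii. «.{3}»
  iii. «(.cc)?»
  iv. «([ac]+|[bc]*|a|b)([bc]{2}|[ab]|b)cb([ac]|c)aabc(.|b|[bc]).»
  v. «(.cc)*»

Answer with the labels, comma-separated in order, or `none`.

ii, iii, v

i → no match — must end with "b"
ii → match
iii → match
iv → no match
v → match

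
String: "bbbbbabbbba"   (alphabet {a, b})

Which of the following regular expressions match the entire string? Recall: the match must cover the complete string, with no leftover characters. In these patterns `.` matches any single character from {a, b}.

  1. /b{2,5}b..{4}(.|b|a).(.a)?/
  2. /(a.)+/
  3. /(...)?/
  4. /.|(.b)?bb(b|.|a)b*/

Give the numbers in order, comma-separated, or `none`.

1

1 → match
2 → no match — must start with "a"
3 → no match
4 → no match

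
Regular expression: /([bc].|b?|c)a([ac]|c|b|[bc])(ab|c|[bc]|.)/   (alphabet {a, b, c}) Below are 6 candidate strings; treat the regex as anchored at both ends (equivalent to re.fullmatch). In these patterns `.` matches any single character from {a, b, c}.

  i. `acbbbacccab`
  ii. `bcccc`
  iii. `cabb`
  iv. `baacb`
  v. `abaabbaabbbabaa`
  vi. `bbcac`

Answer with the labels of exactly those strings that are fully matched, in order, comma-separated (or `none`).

iii, iv

i → no match
ii → no match
iii → match
iv → match
v → no match
vi → no match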